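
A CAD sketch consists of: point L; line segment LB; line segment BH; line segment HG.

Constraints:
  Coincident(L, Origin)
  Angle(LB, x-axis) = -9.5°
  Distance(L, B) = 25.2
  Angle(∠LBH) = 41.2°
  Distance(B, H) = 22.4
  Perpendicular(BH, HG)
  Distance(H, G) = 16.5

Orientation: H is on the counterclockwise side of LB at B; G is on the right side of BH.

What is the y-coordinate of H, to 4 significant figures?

13.17

L is at the origin; LB runs at -9.5° with length 25.2, so B = 25.2·(cos -9.5°, sin -9.5°) = (24.85, -4.159). ∠LBH = 41.2°, so BH runs at -9.5° + (180° − 41.2°) = 129.3° from the x-axis; with |BH| = 22.4, H = B + 22.4·(cos 129.3°, sin 129.3°) = (10.67, 13.17). So H.y = 13.17.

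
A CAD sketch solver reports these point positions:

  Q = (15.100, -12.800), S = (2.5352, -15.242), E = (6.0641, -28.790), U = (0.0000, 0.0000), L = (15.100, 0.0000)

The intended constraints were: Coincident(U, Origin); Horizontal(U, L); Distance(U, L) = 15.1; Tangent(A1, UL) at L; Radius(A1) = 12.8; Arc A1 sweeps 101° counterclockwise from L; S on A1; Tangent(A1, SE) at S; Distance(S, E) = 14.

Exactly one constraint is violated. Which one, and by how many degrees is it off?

Tangent(A1, SE) at S — off by 3.60°.

U = (0.00, 0.00) ✓; U.y = 0.00, L.y = 0.00 ✓; |UL| = 15.10 ✓; ∠(QL, LU) = 90.00° ✓; |QL| = 12.80 ✓; bearing(Q→S) − bearing(Q→L) = 101.0° ✓; |QS| = 12.80 ✓; ∠(QS, SE) = 86.40° ✗; |SE| = 14.00 ✓.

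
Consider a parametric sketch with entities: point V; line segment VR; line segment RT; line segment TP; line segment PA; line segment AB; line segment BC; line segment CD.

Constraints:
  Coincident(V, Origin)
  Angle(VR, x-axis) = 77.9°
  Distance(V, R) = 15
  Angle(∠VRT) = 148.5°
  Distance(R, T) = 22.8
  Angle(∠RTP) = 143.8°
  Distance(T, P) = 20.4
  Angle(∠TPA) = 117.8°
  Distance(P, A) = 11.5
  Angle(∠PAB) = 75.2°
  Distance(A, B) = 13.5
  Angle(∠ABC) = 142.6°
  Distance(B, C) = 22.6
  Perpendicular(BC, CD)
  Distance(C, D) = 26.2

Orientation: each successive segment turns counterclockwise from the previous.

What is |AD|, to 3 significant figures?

37.9

V is at the origin; VR runs at 77.9° with length 15.0, so R = (3.14, 14.7). ∠VRT = 148.5° gives RT at 109° from the x-axis; with |RT| = 22.8, T = (-4.43, 36.2). ∠RTP = 143.8° gives TP at 146° from the x-axis; with |TP| = 20.4, P = (-21.3, 47.7). ∠TPA = 117.8° gives PA at -152° from the x-axis; with |PA| = 11.5, A = (-31.4, 42.3). ∠PAB = 75.2° gives AB at -47.4° from the x-axis; with |AB| = 13.5, B = (-22.3, 32.4). ∠ABC = 142.6° gives BC at -10.0° from the x-axis; with |BC| = 22.6, C = (-0.0395, 28.5). BC is perpendicular to CD, so CD runs at 80.0°; with |CD| = 26.2, D = (4.51, 54.3). Then |AD| = |D − A| = 37.9.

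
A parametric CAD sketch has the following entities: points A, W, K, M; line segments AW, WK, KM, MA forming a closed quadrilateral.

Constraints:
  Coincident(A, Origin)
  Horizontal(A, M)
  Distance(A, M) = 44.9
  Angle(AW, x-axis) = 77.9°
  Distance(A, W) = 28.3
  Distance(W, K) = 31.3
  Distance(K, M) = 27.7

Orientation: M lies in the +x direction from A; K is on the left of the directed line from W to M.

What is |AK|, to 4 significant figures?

45.75

Checks: |WK| = 31.30 ✓; |KM| = 27.70 ✓.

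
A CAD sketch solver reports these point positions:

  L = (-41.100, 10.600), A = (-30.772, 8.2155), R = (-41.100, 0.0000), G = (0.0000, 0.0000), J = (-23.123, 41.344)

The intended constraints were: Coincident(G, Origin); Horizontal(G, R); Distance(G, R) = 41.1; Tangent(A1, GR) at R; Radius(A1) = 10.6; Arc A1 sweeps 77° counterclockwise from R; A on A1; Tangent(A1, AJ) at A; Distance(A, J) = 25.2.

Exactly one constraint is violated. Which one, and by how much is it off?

Distance(A, J) = 25.2 — off by 8.80.

G = (0.00, 0.00) ✓; G.y = 0.00, R.y = 0.00 ✓; |GR| = 41.10 ✓; ∠(LR, RG) = 90.00° ✓; |LR| = 10.60 ✓; bearing(L→A) − bearing(L→R) = 77.00° ✓; |LA| = 10.60 ✓; ∠(LA, AJ) = 90.00° ✓; |AJ| = 34.00 ✗.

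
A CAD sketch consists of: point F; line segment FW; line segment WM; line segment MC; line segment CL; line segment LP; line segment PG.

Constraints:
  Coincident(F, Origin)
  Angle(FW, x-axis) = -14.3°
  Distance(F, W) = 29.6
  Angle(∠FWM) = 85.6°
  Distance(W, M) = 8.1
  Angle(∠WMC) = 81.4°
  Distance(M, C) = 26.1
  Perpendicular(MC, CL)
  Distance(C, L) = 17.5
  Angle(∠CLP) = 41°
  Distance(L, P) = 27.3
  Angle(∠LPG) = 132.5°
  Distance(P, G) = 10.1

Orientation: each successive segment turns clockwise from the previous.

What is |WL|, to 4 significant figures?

26.64

F is at the origin; FW runs at -14.3° with length 29.6, so W = (28.68, -7.311). ∠FWM = 85.6° gives WM at -108.7° from the x-axis; with |WM| = 8.1, M = (26.09, -14.98). ∠WMC = 81.4° gives MC at 152.7° from the x-axis; with |MC| = 26.1, C = (2.893, -3.013). MC is perpendicular to CL, so CL runs at 62.70°; with |CL| = 17.5, L = (10.92, 12.54). Then |WL| = |L − W| = 26.64.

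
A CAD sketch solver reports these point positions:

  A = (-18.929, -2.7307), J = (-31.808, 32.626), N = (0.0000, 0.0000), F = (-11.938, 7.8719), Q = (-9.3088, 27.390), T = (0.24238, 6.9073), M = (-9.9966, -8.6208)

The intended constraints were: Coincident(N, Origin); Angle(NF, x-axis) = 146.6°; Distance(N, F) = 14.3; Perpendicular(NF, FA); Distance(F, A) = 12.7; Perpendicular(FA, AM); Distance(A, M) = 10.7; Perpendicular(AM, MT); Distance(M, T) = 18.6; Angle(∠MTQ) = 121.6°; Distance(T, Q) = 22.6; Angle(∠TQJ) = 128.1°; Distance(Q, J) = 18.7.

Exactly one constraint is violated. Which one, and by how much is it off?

Distance(Q, J) = 18.7 — off by 4.40.

N = (0.00, 0.00) ✓; NF at 146.6° ✓; |NF| = 14.30 ✓; ∠(NF, FA) = 90.00° ✓; |FA| = 12.70 ✓; ∠(FA, AM) = 90.00° ✓; |AM| = 10.70 ✓; ∠(AM, MT) = 90.00° ✓; |MT| = 18.60 ✓; ∠MTQ = 121.6° ✓; |TQ| = 22.60 ✓; ∠TQJ = 128.1° ✓; |QJ| = 23.10 ✗.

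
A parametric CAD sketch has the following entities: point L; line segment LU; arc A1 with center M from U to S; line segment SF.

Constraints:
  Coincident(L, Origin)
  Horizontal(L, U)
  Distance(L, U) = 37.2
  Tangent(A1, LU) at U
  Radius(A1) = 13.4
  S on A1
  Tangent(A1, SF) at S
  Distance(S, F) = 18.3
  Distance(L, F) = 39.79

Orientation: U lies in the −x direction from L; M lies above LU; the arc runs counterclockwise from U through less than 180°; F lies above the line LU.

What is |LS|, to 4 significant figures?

27.36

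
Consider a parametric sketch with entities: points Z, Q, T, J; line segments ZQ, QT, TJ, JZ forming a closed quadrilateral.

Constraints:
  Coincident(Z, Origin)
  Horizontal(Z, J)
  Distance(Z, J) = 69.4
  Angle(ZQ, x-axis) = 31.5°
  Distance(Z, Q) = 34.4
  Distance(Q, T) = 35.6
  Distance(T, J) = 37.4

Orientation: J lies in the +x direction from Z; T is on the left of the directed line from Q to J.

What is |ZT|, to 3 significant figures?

70.0

Checks: |QT| = 35.60 ✓; |TJ| = 37.40 ✓.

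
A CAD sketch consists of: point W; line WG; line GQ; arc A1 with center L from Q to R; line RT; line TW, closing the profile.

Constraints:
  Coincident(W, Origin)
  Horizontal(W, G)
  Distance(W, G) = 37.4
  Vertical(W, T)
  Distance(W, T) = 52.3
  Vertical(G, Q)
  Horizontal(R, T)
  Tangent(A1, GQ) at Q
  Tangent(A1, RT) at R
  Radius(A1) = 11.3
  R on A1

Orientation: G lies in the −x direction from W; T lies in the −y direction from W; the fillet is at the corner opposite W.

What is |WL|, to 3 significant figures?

48.6

WT is vertical with |WT| = 52.3 and T on the −y side, so T = (0.00, -52.3). The virtual corner opposite W is at (-37.4, -52.3). Since A1 is tangent to GQ there, LQ ⟂ GQ and the tangent condition forces LR to be normal to RT, with radius 11.3, so the center L sits 11.3 in from both sides at L = (-26.1, -41.0). Then |WL| = |L − W| = 48.6.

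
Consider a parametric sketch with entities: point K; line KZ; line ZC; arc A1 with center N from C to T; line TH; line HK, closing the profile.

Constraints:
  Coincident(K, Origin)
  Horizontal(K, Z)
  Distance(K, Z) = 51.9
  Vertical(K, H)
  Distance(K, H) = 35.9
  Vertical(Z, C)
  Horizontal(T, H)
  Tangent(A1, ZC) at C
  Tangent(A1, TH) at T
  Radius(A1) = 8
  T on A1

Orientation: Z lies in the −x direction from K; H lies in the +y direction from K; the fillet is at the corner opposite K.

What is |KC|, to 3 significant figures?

58.9

The virtual corner opposite K is at (-51.9, 35.9). A1 meets ZC tangentially, so NC is at right angles to ZC and the tangent condition forces NT to be normal to TH, with radius 8.0, so the center N sits 8.0 in from both sides at N = (-43.9, 27.9). That places the tangent points at C = (-51.9, 27.9) on ZC and T = (-43.9, 35.9) on TH. Then |KC| = |C − K| = 58.9.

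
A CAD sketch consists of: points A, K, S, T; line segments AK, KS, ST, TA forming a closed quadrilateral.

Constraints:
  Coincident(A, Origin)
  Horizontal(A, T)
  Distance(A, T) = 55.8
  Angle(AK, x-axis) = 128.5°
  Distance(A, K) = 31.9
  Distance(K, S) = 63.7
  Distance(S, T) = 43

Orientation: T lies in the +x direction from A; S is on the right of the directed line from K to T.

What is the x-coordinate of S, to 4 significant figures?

20.40

A is at the origin; AT is horizontal with |AT| = 55.8 and T in +x, so T = (55.8, 0). AK runs at 128.5° with |AK| = 31.9, so K = (-19.86, 24.97). S is determined by |KS| = 63.7 and |ST| = 43.0 together: it lies at the intersection of circle(K, 63.7) and circle(T, 43.0). With |KT| = 79.67, the foot of the radical line on KT is 53.70 from K and the perpendicular offset is √(63.7² − 53.70²) = 34.27. Taking the right-of-KT solution: S = (20.40, -24.40).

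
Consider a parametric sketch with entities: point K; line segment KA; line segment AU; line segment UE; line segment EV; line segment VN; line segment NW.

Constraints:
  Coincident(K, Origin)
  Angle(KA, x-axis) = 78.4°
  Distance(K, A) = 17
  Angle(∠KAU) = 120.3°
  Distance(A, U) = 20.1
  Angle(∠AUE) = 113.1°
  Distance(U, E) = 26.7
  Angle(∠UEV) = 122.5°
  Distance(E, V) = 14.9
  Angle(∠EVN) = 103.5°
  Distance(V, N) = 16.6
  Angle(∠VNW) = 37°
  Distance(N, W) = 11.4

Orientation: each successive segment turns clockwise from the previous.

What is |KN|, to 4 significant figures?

22.27

K is at the origin; KA runs at 78.4° with length 17.0, so A = (3.418, 16.65). ∠KAU = 120.3° gives AU at 18.70° from the x-axis; with |AU| = 20.1, U = (22.46, 23.10). ∠AUE = 113.1° gives UE at -48.20° from the x-axis; with |UE| = 26.7, E = (40.25, 3.193). ∠UEV = 122.5° gives EV at -105.7° from the x-axis; with |EV| = 14.9, V = (36.22, -11.15). ∠EVN = 103.5° gives VN at 177.8° from the x-axis; with |VN| = 16.6, N = (19.63, -10.51). Then |KN| = |N − K| = 22.27.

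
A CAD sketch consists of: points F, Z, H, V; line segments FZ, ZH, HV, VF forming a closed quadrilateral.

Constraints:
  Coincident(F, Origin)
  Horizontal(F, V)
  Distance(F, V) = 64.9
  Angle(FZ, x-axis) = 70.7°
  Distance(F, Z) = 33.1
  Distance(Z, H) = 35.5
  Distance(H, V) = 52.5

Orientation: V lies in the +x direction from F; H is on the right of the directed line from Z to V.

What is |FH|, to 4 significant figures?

13.26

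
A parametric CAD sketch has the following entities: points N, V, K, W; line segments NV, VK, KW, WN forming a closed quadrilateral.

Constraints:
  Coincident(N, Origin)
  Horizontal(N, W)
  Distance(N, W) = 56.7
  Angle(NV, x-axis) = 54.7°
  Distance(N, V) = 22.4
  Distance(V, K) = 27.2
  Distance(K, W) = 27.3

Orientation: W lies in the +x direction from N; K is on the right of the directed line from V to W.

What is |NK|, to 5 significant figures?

29.767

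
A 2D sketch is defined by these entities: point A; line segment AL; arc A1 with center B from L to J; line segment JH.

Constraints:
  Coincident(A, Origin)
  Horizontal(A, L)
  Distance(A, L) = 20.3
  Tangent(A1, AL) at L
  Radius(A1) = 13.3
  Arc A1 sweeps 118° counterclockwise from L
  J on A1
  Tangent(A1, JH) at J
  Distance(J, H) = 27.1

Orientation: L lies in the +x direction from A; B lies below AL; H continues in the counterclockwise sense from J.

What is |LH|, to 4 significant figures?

43.48

A is at the origin; AL is horizontal with |AL| = 20.3 and L on the +x side, so L = (20.30, 0.000). A1 meets AL tangentially, so BL is at right angles to AL, so B = L + (0, -13.3) = (20.30, -13.30). On A1, L sits at bearing 90° from B; a 118° counterclockwise sweep puts J at bearing 208°, so J = B + 13.3·(cos 208°, sin 208°) = (8.557, -19.54). Since A1 is tangent to JH there, BJ ⟂ JH, so JH runs along (−sin 208°, cos 208°); with |JH| = 27.1, H = (21.28, -43.47). Then |LH| = |H − L| = 43.48.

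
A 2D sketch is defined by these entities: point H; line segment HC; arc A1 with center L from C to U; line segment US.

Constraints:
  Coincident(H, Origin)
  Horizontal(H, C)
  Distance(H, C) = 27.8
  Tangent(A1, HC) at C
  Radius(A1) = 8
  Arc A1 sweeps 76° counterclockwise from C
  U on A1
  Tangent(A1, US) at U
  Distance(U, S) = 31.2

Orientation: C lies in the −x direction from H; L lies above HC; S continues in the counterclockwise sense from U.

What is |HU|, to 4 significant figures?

20.94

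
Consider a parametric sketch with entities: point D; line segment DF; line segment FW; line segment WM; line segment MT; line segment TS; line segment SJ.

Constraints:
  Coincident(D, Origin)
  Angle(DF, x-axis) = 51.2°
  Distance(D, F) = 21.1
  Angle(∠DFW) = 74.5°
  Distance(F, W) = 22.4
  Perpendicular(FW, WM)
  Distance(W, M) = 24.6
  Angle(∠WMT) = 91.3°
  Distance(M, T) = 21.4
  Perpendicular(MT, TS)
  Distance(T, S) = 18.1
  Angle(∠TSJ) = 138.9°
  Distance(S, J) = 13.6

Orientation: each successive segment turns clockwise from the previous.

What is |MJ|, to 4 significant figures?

30.97

D is at the origin; DF runs at 51.2° with length 21.1, so F = (13.22, 16.44). ∠DFW = 74.5° gives FW at -54.30° from the x-axis; with |FW| = 22.4, W = (26.29, -1.747). The perpendicularity gives WM at right angles to FW, so WM runs at -144.3°; with |WM| = 24.6, M = (6.315, -16.10). ∠WMT = 91.3° gives MT at 127.0° from the x-axis; with |MT| = 21.4, T = (-6.563, 0.9890). MT is perpendicular to TS, so TS runs at 37.00°; with |TS| = 18.1, S = (7.892, 11.88). ∠TSJ = 138.9° gives SJ at -4.100° from the x-axis; with |SJ| = 13.6, J = (21.46, 10.91). Then |MJ| = |J − M| = 30.97.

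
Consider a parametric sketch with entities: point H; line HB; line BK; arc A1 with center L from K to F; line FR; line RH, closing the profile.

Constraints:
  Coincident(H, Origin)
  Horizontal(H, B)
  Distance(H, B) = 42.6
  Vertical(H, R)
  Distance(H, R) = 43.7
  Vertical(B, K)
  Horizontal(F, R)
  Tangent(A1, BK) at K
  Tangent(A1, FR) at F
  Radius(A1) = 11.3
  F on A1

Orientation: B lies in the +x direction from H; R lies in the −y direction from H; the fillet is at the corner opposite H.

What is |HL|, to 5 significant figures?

45.049

H is at the origin; H and B share the same y with |HB| = 42.6 and B on the +x side, so B = (42.600, 0.0000). H and R share the same x with |HR| = 43.7 and R on the −y side, so R = (0.0000, -43.700). The virtual corner opposite H is at (42.600, -43.700). A1 meets BK tangentially, so LK is at right angles to BK and the tangent condition forces LF to be normal to FR, with radius 11.3, so the center L sits 11.3 in from both sides at L = (31.300, -32.400). Then |HL| = |L − H| = 45.049.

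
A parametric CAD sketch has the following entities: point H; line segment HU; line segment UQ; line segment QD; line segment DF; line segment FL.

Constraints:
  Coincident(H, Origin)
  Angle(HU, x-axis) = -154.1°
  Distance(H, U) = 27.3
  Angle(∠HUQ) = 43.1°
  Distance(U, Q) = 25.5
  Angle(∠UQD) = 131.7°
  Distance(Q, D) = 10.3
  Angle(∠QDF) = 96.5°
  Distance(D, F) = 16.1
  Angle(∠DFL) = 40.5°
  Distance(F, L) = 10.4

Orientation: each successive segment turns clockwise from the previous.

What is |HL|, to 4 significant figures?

9.554

H is at the origin; HU runs at -154.1° with length 27.3, so U = (-24.56, -11.92). ∠HUQ = 43.1° gives UQ at 69.00° from the x-axis; with |UQ| = 25.5, Q = (-15.42, 11.88). ∠UQD = 131.7° gives QD at 20.70° from the x-axis; with |QD| = 10.3, D = (-5.784, 15.52). ∠QDF = 96.5° gives DF at -62.80° from the x-axis; with |DF| = 16.1, F = (1.575, 1.203). ∠DFL = 40.5° gives FL at 157.7° from the x-axis; with |FL| = 10.4, L = (-8.047, 5.149). Then |HL| = |L − H| = 9.554.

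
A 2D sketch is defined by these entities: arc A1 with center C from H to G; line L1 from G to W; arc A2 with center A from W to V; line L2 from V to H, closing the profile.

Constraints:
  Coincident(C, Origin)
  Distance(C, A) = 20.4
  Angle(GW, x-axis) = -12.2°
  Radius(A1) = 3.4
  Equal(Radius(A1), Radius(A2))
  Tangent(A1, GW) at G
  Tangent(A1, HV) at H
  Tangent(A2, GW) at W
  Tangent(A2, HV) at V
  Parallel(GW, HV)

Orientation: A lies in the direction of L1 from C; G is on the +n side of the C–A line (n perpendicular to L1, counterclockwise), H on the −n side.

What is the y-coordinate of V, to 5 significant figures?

-7.6342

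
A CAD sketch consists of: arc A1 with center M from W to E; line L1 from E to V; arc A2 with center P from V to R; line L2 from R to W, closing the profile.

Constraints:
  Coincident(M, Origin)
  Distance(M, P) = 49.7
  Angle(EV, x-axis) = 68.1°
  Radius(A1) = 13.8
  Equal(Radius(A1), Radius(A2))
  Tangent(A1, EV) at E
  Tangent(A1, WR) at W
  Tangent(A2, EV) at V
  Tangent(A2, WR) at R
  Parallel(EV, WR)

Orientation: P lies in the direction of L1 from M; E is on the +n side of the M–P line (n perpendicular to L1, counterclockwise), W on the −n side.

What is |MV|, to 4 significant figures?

51.58

The slot axis is L1's direction at 68.1°, so u = (cos 68.1°, sin 68.1°) = (0.3730, 0.9278) and n = (−sin 68.1°, cos 68.1°) = (-0.9278, 0.3730). M is at the origin and P lies 49.7 along u from M, so P = 49.7·u = (18.54, 46.11). Tangency of A1 to both parallel lines with radius 13.8 puts E and W at M ± 13.8·n: E = (-12.80, 5.147), W = (12.80, -5.147). Equal radii place V and R the same way about P: V = P + 13.8·n = (5.733, 51.26), R = P − 13.8·n = (31.34, 40.97). Then |MV| = |V − M| = 51.58.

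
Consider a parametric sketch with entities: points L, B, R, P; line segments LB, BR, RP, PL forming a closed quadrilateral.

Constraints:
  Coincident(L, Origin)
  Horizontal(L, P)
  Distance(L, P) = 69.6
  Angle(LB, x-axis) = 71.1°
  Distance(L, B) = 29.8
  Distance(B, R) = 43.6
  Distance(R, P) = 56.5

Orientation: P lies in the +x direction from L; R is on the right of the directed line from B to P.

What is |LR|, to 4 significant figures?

21.36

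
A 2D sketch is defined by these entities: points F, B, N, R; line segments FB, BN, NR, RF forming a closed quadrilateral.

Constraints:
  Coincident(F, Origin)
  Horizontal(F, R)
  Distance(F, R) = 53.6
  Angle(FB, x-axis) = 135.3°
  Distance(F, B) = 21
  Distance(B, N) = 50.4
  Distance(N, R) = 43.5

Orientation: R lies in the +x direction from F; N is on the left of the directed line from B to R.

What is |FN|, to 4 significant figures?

47.74

F is at the origin; FR is horizontal with |FR| = 53.6 and R in +x, so R = (53.6, 0). FB runs at 135.3° with |FB| = 21.0, so B = (-14.93, 14.77). N is determined by |BN| = 50.4 and |NR| = 43.5 together: it lies at the intersection of circle(B, 50.4) and circle(R, 43.5). With |BR| = 70.10, the foot of the radical line on BR is 39.67 from B and the perpendicular offset is √(50.4² − 39.67²) = 31.09. Taking the left-of-BR solution: N = (30.40, 36.80).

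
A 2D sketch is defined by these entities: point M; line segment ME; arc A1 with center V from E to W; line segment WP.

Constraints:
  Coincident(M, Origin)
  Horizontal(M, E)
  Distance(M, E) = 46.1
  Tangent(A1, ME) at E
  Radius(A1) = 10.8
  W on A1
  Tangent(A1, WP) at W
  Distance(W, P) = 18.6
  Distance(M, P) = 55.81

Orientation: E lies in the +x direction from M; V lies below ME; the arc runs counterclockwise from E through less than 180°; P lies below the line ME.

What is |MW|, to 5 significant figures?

39.945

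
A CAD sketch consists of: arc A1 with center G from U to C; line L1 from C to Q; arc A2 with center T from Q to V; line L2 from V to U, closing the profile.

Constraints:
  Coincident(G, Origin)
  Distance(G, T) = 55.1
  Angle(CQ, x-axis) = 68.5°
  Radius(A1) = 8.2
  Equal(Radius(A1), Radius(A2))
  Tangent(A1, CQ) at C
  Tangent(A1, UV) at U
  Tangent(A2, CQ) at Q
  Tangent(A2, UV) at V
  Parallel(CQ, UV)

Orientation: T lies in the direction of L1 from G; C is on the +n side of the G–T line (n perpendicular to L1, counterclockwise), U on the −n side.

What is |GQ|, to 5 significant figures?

55.707

Tangency of A1 to both parallel lines with radius 8.2 puts C and U at G ± 8.2·n: C = (-7.6294, 3.0053), U = (7.6294, -3.0053). Equal radii place Q and V the same way about T: Q = T + 8.2·n = (12.565, 54.271), V = T − 8.2·n = (27.824, 48.261). Then |GQ| = |Q − G| = 55.707.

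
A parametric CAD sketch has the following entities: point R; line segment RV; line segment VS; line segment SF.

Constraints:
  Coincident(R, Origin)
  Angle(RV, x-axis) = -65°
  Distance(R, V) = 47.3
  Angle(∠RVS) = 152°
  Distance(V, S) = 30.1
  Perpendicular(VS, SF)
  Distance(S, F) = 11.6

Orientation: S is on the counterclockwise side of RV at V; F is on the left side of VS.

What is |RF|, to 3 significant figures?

72.6

R is at the origin; RV runs at -65.0° with length 47.3, so V = 47.3·(cos -65.0°, sin -65.0°) = (20.0, -42.9). ∠RVS = 152.0°, so VS runs at -65.0° + (180° − 152.0°) = -37.0° from the x-axis; with |VS| = 30.1, S = V + 30.1·(cos -37.0°, sin -37.0°) = (44.0, -61.0). VS ⟂ SF; with |SF| = 11.6 on the left of VS, F = S + 11.6·(0.602, 0.799) = (51.0, -51.7). Then |RF| = |F − R| = 72.6.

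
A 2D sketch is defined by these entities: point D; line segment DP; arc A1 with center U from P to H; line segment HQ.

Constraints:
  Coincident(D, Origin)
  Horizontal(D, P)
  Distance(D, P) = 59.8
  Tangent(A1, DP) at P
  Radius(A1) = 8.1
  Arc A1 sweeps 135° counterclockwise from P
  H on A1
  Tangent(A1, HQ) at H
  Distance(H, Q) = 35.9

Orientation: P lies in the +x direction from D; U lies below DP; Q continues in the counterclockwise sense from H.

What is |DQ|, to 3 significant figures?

88.6

On A1, P sits at bearing 90° from U; a 135° counterclockwise sweep puts H at bearing 225°, so H = U + 8.1·(cos 225°, sin 225°) = (54.1, -13.8). Tangency of A1 to HQ means the radius UH is perpendicular to HQ, so HQ runs along (−sin 225°, cos 225°); with |HQ| = 35.9, Q = (79.5, -39.2). Then |DQ| = |Q − D| = 88.6.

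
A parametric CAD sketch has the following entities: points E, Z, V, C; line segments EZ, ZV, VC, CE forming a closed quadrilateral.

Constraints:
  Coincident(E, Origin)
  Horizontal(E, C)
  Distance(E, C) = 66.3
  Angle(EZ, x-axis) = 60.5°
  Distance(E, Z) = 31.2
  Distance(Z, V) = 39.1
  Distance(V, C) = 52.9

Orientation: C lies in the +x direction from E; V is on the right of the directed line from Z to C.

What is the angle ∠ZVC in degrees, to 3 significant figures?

76.1°

Checks: |ZV| = 39.10 ✓; |VC| = 52.90 ✓.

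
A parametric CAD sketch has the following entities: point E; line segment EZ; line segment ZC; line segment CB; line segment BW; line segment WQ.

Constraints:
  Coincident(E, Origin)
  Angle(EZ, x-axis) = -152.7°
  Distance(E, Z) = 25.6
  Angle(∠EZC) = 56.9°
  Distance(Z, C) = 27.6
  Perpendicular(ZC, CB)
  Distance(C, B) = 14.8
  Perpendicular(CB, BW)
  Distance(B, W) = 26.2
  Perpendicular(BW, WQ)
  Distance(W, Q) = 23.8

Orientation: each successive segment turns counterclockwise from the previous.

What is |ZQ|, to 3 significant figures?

9.11

E is at the origin; EZ runs at -152.7° with length 25.6, so Z = (-22.7, -11.7). ∠EZC = 56.9° gives ZC at -29.6° from the x-axis; with |ZC| = 27.6, C = (1.25, -25.4). The perpendicularity gives CB at right angles to ZC, so CB runs at 60.4°; with |CB| = 14.8, B = (8.56, -12.5). The perpendicularity gives BW at right angles to CB, so BW runs at 150°; with |BW| = 26.2, W = (-14.2, 0.436). BW is perpendicular to WQ, so WQ runs at -120°; with |WQ| = 23.8, Q = (-26.0, -20.3). Then |ZQ| = |Q − Z| = 9.11.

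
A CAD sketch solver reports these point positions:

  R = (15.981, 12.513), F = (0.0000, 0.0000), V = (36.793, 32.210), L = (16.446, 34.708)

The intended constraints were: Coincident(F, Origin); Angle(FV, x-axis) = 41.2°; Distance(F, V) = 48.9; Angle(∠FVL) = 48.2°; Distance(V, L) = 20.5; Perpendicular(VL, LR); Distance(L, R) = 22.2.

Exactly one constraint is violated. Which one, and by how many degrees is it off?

Perpendicular(VL, LR) — off by 5.80°.

F = (0.00, 0.00) ✓; FV at 41.20° ✓; |FV| = 48.90 ✓; ∠FVL = 48.20° ✓; |VL| = 20.50 ✓; ∠(VL, LR) = 95.80° ✗; |LR| = 22.20 ✓.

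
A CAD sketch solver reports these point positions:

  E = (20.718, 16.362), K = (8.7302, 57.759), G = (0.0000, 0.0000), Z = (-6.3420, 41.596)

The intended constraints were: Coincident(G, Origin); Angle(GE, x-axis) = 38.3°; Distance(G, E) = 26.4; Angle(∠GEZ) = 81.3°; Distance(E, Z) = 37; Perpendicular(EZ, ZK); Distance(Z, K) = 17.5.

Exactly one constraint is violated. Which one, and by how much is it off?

Distance(Z, K) = 17.5 — off by 4.60.

G = (0.00, 0.00) ✓; GE at 38.30° ✓; |GE| = 26.40 ✓; ∠GEZ = 81.30° ✓; |EZ| = 37.00 ✓; ∠(EZ, ZK) = 90.00° ✓; |ZK| = 22.10 ✗.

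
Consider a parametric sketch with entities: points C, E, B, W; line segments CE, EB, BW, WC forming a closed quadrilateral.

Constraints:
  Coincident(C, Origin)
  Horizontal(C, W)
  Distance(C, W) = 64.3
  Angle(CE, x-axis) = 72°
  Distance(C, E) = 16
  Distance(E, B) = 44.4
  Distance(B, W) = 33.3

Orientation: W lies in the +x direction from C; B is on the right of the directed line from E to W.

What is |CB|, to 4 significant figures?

39.41

Checks: |EB| = 44.40 ✓; |BW| = 33.30 ✓.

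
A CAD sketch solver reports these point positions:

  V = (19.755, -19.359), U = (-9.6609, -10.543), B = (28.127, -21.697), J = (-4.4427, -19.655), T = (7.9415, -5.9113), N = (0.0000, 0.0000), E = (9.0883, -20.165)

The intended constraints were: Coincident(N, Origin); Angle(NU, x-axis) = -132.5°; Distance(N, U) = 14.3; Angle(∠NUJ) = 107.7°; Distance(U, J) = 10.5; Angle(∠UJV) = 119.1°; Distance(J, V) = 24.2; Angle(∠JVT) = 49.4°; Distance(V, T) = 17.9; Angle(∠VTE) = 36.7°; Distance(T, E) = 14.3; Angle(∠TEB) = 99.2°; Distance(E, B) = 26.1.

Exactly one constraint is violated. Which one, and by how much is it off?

Distance(E, B) = 26.1 — off by 7.00.

N = (0.00, 0.00) ✓; NU at -132.5° ✓; |NU| = 14.30 ✓; ∠NUJ = 107.7° ✓; |UJ| = 10.50 ✓; ∠UJV = 119.1° ✓; |JV| = 24.20 ✓; ∠JVT = 49.40° ✓; |VT| = 17.90 ✓; ∠VTE = 36.70° ✓; |TE| = 14.30 ✓; ∠TEB = 99.20° ✓; |EB| = 19.10 ✗.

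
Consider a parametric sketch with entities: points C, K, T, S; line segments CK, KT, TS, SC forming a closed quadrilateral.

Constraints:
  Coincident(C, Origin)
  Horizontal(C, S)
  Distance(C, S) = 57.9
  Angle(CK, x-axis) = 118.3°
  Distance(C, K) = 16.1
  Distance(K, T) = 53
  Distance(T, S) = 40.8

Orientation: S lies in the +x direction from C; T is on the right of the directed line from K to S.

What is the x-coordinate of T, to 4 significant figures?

26.66

Checks: |KT| = 53.00 ✓; |TS| = 40.80 ✓.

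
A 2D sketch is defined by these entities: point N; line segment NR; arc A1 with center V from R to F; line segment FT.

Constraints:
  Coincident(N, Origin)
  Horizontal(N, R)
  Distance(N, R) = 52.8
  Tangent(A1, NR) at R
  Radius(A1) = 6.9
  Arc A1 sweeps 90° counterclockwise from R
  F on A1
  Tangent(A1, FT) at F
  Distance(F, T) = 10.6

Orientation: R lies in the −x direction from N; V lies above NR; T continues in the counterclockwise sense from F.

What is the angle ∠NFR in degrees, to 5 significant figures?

126.45°

N is at the origin; NR is horizontal with |NR| = 52.8 and R on the −x side, so R = (-52.800, 0.0000). The tangent condition forces VR to be normal to NR, so V = R + (0, 6.9) = (-52.800, 6.9000). On A1, R sits at bearing -90° from V; a 90° counterclockwise sweep puts F at bearing 0°, so F = V + 6.9·(cos 0°, sin 0°) = (-45.900, 6.9000). Then cos ∠NFR = FN·FR / (|FN||FR|), giving 126.45°.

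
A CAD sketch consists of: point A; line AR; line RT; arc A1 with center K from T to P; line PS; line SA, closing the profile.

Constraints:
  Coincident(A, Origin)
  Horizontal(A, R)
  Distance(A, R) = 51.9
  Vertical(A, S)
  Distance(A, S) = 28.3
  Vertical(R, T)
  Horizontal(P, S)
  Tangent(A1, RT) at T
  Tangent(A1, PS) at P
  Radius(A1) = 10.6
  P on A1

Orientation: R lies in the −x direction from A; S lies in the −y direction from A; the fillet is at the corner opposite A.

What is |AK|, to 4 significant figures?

44.93

A is at the origin; AR is horizontal with |AR| = 51.9 and R on the −x side, so R = (-51.90, 0.000). AS is vertical with |AS| = 28.3 and S on the −y side, so S = (0.000, -28.30). The virtual corner opposite A is at (-51.90, -28.30). A1 meets RT tangentially, so KT is at right angles to RT and since A1 is tangent to PS there, KP ⟂ PS, with radius 10.6, so the center K sits 10.6 in from both sides at K = (-41.30, -17.70). Then |AK| = |K − A| = 44.93.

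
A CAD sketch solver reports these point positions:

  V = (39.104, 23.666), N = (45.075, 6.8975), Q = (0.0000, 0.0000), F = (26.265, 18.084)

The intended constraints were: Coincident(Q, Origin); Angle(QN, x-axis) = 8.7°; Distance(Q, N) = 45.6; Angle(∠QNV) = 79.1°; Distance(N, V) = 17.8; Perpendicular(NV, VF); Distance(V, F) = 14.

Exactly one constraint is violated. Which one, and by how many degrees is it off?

Perpendicular(NV, VF) — off by 3.90°.

Q = (0.00, 0.00) ✓; QN at 8.700° ✓; |QN| = 45.60 ✓; ∠QNV = 79.10° ✓; |NV| = 17.80 ✓; ∠(NV, VF) = 93.90° ✗; |VF| = 14.00 ✓.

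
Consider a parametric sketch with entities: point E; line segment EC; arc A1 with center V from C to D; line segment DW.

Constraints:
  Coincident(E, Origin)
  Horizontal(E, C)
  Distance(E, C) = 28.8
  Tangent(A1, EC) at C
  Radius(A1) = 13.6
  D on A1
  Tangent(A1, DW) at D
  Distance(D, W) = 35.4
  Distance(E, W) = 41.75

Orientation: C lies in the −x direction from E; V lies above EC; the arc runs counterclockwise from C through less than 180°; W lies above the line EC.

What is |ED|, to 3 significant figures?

18.3

E is at the origin; E and C share the same y with |EC| = 28.8 and C on the −x side, so C = (-28.8, 0.00). A1 meets EC tangentially, so VC is at right angles to EC, so V = C + (0, 13.6) = (-28.8, 13.6). Since VD ⟂ DW (tangency), |VW| = √(13.6² + 35.4²) = 37.9 regardless of where D sits on A1. So W lies on both circle(E, 41.75) and circle(V, 37.9); the above-EC intersection is W = (-3.25, 41.6). D is the foot of the tangent from W: D = (-16.1, 8.65).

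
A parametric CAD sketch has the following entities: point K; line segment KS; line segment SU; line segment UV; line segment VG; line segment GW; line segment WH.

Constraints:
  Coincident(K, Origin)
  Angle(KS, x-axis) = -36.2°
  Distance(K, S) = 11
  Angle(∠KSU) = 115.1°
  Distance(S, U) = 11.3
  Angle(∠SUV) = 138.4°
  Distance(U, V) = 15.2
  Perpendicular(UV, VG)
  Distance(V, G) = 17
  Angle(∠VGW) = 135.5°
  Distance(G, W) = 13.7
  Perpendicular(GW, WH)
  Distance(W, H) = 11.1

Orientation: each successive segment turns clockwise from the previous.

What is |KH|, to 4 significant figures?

3.151

K is at the origin; KS runs at -36.2° with length 11.0, so S = (8.877, -6.497). ∠KSU = 115.1° gives SU at -101.1° from the x-axis; with |SU| = 11.3, U = (6.701, -17.59). ∠SUV = 138.4° gives UV at -142.7° from the x-axis; with |UV| = 15.2, V = (-5.390, -26.80). UV ⟂ VG, so VG runs at 127.3°; with |VG| = 17.0, G = (-15.69, -13.27). ∠VGW = 135.5° gives GW at 82.80° from the x-axis; with |GW| = 13.7, W = (-13.97, 0.3187). GW ⟂ WH, so WH runs at -7.200°; with |WH| = 11.1, H = (-2.962, -1.072). Then |KH| = |H − K| = 3.151.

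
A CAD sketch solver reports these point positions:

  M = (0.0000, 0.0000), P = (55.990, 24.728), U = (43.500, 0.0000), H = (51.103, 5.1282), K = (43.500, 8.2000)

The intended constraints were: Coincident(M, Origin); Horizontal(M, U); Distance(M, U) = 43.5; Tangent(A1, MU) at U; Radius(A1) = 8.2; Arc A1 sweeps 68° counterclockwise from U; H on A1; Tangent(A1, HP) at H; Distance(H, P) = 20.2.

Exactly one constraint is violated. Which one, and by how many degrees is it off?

Tangent(A1, HP) at H — off by 8.00°.

M = (0.00, 0.00) ✓; M.y = 0.00, U.y = 0.00 ✓; |MU| = 43.50 ✓; ∠(KU, UM) = 90.00° ✓; |KU| = 8.200 ✓; bearing(K→H) − bearing(K→U) = 68.00° ✓; |KH| = 8.200 ✓; ∠(KH, HP) = 82.00° ✗; |HP| = 20.20 ✓.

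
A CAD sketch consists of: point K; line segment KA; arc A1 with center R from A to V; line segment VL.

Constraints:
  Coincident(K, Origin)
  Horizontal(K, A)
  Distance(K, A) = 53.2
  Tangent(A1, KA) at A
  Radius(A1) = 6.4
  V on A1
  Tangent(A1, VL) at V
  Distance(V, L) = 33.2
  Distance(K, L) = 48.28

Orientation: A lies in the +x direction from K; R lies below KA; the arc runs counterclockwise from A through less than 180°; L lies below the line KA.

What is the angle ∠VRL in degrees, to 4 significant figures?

79.09°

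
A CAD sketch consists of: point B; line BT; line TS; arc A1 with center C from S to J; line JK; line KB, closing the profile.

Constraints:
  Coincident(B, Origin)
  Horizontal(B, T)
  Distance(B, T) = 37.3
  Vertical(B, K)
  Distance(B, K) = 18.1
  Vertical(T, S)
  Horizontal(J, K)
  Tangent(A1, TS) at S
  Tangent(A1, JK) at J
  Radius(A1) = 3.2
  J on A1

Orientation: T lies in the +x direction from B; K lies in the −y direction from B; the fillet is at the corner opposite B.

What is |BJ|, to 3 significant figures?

38.6

B is at the origin; B and T share the same y with |BT| = 37.3 and T on the +x side, so T = (37.3, 0.00). B and K share the same x with |BK| = 18.1 and K on the −y side, so K = (0.00, -18.1). The virtual corner opposite B is at (37.3, -18.1). A1 meets TS tangentially, so CS is at right angles to TS and tangency of A1 to JK means the radius CJ is perpendicular to JK, with radius 3.2, so the center C sits 3.2 in from both sides at C = (34.1, -14.9). That places the tangent points at S = (37.3, -14.9) on TS and J = (34.1, -18.1) on JK. Then |BJ| = |J − B| = 38.6.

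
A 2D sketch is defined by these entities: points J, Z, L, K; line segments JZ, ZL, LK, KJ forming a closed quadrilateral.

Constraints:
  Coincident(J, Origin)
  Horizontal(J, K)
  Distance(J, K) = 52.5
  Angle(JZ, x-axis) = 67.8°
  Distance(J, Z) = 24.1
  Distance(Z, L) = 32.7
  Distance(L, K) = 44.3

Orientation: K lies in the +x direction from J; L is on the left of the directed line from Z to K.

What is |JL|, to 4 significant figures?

54.54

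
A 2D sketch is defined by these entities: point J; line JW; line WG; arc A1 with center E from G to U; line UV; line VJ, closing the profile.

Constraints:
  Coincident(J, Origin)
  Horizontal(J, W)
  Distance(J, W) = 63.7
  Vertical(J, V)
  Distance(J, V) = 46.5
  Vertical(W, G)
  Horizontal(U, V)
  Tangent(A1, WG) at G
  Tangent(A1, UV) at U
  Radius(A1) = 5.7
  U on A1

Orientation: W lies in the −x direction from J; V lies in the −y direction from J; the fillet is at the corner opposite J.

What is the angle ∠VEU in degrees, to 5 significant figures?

84.387°

The virtual corner opposite J is at (-63.700, -46.500). Tangency of A1 to WG means the radius EG is perpendicular to WG and A1 meets UV tangentially, so EU is at right angles to UV, with radius 5.7, so the center E sits 5.7 in from both sides at E = (-58.000, -40.800). That places the tangent points at G = (-63.700, -40.800) on WG and U = (-58.000, -46.500) on UV. Then cos ∠VEU = EV·EU / (|EV||EU|), giving 84.387°.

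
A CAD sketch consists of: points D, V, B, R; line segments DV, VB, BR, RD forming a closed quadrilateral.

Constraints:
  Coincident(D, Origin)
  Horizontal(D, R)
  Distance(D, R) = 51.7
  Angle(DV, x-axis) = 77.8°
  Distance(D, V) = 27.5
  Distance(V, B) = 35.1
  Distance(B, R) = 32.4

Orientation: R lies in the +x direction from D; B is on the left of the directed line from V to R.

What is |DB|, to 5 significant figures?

50.871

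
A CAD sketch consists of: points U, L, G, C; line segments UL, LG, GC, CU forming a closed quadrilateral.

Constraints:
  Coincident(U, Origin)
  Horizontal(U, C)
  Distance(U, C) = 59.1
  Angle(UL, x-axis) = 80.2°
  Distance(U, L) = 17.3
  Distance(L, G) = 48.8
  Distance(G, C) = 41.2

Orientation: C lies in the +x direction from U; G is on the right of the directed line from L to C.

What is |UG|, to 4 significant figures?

37.00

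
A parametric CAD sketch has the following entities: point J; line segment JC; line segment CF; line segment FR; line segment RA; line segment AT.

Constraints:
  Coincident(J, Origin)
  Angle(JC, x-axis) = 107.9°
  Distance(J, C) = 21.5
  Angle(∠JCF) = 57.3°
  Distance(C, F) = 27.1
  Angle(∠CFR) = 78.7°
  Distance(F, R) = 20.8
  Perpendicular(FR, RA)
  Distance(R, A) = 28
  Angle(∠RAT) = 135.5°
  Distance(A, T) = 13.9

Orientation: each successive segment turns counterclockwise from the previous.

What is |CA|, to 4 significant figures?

15.56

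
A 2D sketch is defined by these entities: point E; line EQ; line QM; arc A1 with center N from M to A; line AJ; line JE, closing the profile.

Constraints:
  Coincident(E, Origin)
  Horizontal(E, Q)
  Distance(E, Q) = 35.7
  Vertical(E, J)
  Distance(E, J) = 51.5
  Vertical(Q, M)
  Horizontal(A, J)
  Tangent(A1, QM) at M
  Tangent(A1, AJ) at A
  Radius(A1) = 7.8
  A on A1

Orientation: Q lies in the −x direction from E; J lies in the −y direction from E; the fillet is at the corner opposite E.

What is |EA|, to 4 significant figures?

58.57

E is at the origin; E and Q share the same y with |EQ| = 35.7 and Q on the −x side, so Q = (-35.70, 0.000). E and J share the same x with |EJ| = 51.5 and J on the −y side, so J = (0.000, -51.50). The virtual corner opposite E is at (-35.70, -51.50). The tangent condition forces NM to be normal to QM and since A1 is tangent to AJ there, NA ⟂ AJ, with radius 7.8, so the center N sits 7.8 in from both sides at N = (-27.90, -43.70). That places the tangent points at M = (-35.70, -43.70) on QM and A = (-27.90, -51.50) on AJ. Then |EA| = |A − E| = 58.57.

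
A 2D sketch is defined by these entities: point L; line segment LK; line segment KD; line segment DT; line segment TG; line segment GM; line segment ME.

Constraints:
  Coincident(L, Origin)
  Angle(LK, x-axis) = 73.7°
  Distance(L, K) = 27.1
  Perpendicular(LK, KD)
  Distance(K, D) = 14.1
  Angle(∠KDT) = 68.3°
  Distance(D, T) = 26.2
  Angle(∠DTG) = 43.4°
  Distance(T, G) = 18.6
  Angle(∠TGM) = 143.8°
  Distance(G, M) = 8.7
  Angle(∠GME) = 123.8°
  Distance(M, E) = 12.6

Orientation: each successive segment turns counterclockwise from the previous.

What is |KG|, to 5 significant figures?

7.4792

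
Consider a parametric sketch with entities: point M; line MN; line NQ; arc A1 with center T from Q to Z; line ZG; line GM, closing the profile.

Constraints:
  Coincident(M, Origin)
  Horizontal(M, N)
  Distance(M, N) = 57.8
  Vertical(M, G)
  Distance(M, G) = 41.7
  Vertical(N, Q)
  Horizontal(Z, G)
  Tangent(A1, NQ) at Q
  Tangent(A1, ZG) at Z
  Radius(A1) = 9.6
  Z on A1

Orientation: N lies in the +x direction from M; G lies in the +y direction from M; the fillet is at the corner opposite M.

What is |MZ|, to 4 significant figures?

63.73

M is at the origin; M and N share the same y with |MN| = 57.8 and N on the +x side, so N = (57.80, 0.000). MG is vertical with |MG| = 41.7 and G on the +y side, so G = (0.000, 41.70). The virtual corner opposite M is at (57.80, 41.70). Tangency of A1 to NQ means the radius TQ is perpendicular to NQ and tangency of A1 to ZG means the radius TZ is perpendicular to ZG, with radius 9.6, so the center T sits 9.6 in from both sides at T = (48.20, 32.10). That places the tangent points at Q = (57.80, 32.10) on NQ and Z = (48.20, 41.70) on ZG. Then |MZ| = |Z − M| = 63.73.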